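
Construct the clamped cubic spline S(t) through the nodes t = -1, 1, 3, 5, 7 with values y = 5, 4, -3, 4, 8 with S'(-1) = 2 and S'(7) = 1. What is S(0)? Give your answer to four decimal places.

With σ_i denoting the second derivative at x_i, h_i = 2, 2, 2, 2, and Δ_i = (y_(i+1) − y_i)/h_i = -1/2, -7/2, 7/2, 2:
  2·σ_0 + 8·σ_1 + 2·σ_2 = 6(Δ_1 - Δ_0) = -18
  2·σ_1 + 8·σ_2 + 2·σ_3 = 6(Δ_2 - Δ_1) = 42
  2·σ_2 + 8·σ_3 + 2·σ_4 = 6(Δ_3 - Δ_2) = -9
Clamped end conditions give two more equations: 2h_0·σ_0 + h_0·σ_1 = 6(Δ_0 - S'(-1)) = -15 and h_3·σ_3 + 2h_3·σ_4 = 6(S'(7) - Δ_3) = -6.
Hence σ_0 = -227/112, σ_1 = -193/56, σ_2 = 109/16, σ_3 = -157/56, σ_4 = -11/112.
On [-1, 1], S(t) = 5 + 2·(t + 1) - 227/224·(t + 1)² - 53/448·(t + 1)³.
With (t + 1) = 1: S(0) = 2629/448.

5.8683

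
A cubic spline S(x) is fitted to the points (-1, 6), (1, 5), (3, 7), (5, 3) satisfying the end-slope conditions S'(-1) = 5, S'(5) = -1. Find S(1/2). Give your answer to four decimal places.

Write M_i for S''(x_i). With h_i = 2, 2, 2 and divided differences Δ_i = -1/2, 1, -2, the continuity of S' gives the tridiagonal system
  2·M_0 + 8·M_1 + 2·M_2 = 6(Δ_1 - Δ_0) = 9
  2·M_1 + 8·M_2 + 2·M_3 = 6(Δ_2 - Δ_1) = -18
Clamped end conditions give two more equations: 2h_0·M_0 + h_0·M_1 = 6(Δ_0 - S'(-1)) = -33 and h_2·M_2 + 2h_2·M_3 = 6(S'(5) - Δ_2) = 6.
Solving the tridiagonal system: M_0 = -107/10, M_1 = 49/10, M_2 = -22/5, M_3 = 37/10.
On [-1, 1], S(x) = 6 + 5·(x + 1) - 107/20·(x + 1)² + 13/10·(x + 1)³.
With (x + 1) = 3/2: S(1/2) = 117/20.

5.8500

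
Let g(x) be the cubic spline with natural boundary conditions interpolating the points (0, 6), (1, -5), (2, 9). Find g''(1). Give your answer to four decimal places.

37.5000

With M_i denoting the second derivative at x_i, h_i = 1, 1, and Δ_i = (y_(i+1) − y_i)/h_i = -11, 14:
  1·M_0 + 4·M_1 + 1·M_2 = 6(Δ_1 - Δ_0) = 150
Natural end conditions: M_0 = M_2 = 0.
Solving: M_0 = 0, M_1 = 75/2, M_2 = 0.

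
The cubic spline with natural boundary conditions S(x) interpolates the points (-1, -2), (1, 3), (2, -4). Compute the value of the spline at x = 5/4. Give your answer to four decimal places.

1.7695

Write m_i for S''(x_i). With h_i = 2, 1 and divided differences Δ_i = 5/2, -7, the continuity of S' gives the tridiagonal system
  2·m_0 + 6·m_1 + 1·m_2 = 6(Δ_1 - Δ_0) = -57
Natural end conditions: m_0 = m_2 = 0.
Solving the tridiagonal system: m_0 = 0, m_1 = -19/2, m_2 = 0.
On [1, 2], S(x) = 3 - 23/6·(x - 1) - 19/4·(x - 1)² + 19/12·(x - 1)³.
With (x - 1) = 1/4: S(5/4) = 453/256.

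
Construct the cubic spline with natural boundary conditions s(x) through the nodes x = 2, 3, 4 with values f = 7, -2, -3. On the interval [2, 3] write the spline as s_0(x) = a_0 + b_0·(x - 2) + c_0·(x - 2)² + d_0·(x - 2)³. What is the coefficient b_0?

With m_i denoting the second derivative at x_i, h_i = 1, 1, and Δ_i = (y_(i+1) − y_i)/h_i = -9, -1:
  1·m_0 + 4·m_1 + 1·m_2 = 6(Δ_1 - Δ_0) = 48
Natural end conditions: m_0 = m_2 = 0.
Hence m_0 = 0, m_1 = 12, m_2 = 0.
On [2, 3], with s_0(x) = a_0 + b_0·(x - 2) + c_0·(x - 2)² + d_0·(x - 2)³: c_0 = m_0/2 = 0, d_0 = (m_1 - m_0)/(6h_0) = 2, b_0 = Δ_0 - h_0(2m_0 + m_1)/6 = -11.

-11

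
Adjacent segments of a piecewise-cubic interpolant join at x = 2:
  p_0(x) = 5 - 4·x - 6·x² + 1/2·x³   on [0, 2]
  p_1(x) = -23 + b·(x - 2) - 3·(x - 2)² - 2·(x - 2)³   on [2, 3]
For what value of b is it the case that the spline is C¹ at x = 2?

-22

p_0'(x) = -4 - 12·x + 3/2·x², so p_0'(2) = -22. On the right, p_1'(2) = b, so b = -22.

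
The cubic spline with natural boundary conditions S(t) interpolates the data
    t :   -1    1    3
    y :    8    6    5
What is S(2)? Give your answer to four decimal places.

5.4063

Let M_i = S''(x_i). Step sizes h_i = 2, 2; slopes of the chords Δ_i = (y_(i+1) - y_i)/h_i = -1, -1/2.
  2·M_0 + 8·M_1 + 2·M_2 = 6(Δ_1 - Δ_0) = 3
Natural end conditions: M_0 = M_2 = 0.
Hence M_0 = 0, M_1 = 3/8, M_2 = 0.
On [1, 3], S(t) = 6 - 3/4·(t - 1) + 3/16·(t - 1)² - 1/32·(t - 1)³.
With (t - 1) = 1: S(2) = 173/32.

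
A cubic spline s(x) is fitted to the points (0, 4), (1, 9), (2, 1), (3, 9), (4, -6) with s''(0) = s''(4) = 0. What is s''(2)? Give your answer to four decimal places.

42.8571

With M_i denoting the second derivative at x_i, h_i = 1, 1, 1, 1, and Δ_i = (y_(i+1) − y_i)/h_i = 5, -8, 8, -15:
  1·M_0 + 4·M_1 + 1·M_2 = 6(Δ_1 - Δ_0) = -78
  1·M_1 + 4·M_2 + 1·M_3 = 6(Δ_2 - Δ_1) = 96
  1·M_2 + 4·M_3 + 1·M_4 = 6(Δ_3 - Δ_2) = -138
Natural end conditions: M_0 = M_4 = 0.
Solving: M_0 = 0, M_1 = -423/14, M_2 = 300/7, M_3 = -633/14, M_4 = 0.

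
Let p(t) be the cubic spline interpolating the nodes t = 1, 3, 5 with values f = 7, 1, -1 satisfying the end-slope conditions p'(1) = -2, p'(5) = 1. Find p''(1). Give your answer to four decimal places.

-2.2500

Let M_i = p''(x_i). Step sizes h_i = 2, 2; slopes of the chords Δ_i = (y_(i+1) - y_i)/h_i = -3, -1.
  2·M_0 + 8·M_1 + 2·M_2 = 6(Δ_1 - Δ_0) = 12
Clamped end conditions give two more equations: 2h_0·M_0 + h_0·M_1 = 6(Δ_0 - p'(1)) = -6 and h_1·M_1 + 2h_1·M_2 = 6(p'(5) - Δ_1) = 12.
Hence M_0 = -9/4, M_1 = 3/2, M_2 = 9/4.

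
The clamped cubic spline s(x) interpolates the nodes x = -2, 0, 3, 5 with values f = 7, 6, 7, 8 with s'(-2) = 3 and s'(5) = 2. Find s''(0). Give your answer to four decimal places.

Write M_i for s''(x_i). With h_i = 2, 3, 2 and divided differences Δ_i = -1/2, 1/3, 1/2, the continuity of s' gives the tridiagonal system
  2·M_0 + 10·M_1 + 3·M_2 = 6(Δ_1 - Δ_0) = 5
  3·M_1 + 10·M_2 + 2·M_3 = 6(Δ_2 - Δ_1) = 1
Clamped end conditions give two more equations: 2h_0·M_0 + h_0·M_1 = 6(Δ_0 - s'(-2)) = -21 and h_2·M_2 + 2h_2·M_3 = 6(s'(5) - Δ_2) = 9.
Forward elimination and back-substitution give M_0 = -151/24, M_1 = 25/12, M_2 = -13/12, M_3 = 67/24.

2.0833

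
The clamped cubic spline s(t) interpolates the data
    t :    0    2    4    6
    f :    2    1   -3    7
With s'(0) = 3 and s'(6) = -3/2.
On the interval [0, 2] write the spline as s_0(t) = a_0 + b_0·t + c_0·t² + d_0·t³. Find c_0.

-2

Put m_i = s'' at the i-th knot. Here h = (2, 2, 2) and Δ = (-1/2, -2, 5), so the interior equations h_(i-1)·m_(i-1) + 2(h_(i-1)+h_i)·m_i + h_i·m_(i+1) = 6(Δ_i − Δ_(i-1)) read
  2·m_0 + 8·m_1 + 2·m_2 = 6(Δ_1 - Δ_0) = -9
  2·m_1 + 8·m_2 + 2·m_3 = 6(Δ_2 - Δ_1) = 42
Clamped end conditions give two more equations: 2h_0·m_0 + h_0·m_1 = 6(Δ_0 - s'(0)) = -21 and h_2·m_2 + 2h_2·m_3 = 6(s'(6) - Δ_2) = -39.
Forward elimination and back-substitution give m_0 = -4, m_1 = -5/2, m_2 = 19/2, m_3 = -29/2.
On [0, 2], with s_0(t) = a_0 + b_0·t + c_0·t² + d_0·t³: c_0 = m_0/2 = -2, d_0 = (m_1 - m_0)/(6h_0) = 1/8, b_0 = Δ_0 - h_0(2m_0 + m_1)/6 = 3.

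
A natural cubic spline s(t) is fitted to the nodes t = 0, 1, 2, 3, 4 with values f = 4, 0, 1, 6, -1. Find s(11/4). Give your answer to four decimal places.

5.4841

With σ_i denoting the second derivative at x_i, h_i = 1, 1, 1, 1, and Δ_i = (y_(i+1) − y_i)/h_i = -4, 1, 5, -7:
  1·σ_0 + 4·σ_1 + 1·σ_2 = 6(Δ_1 - Δ_0) = 30
  1·σ_1 + 4·σ_2 + 1·σ_3 = 6(Δ_2 - Δ_1) = 24
  1·σ_2 + 4·σ_3 + 1·σ_4 = 6(Δ_3 - Δ_2) = -72
Natural end conditions: σ_0 = σ_4 = 0.
Forward elimination and back-substitution give σ_0 = 0, σ_1 = 141/28, σ_2 = 69/7, σ_3 = -573/28, σ_4 = 0.
On [2, 3], s(t) = 1 + 41/8·(t - 2) + 69/14·(t - 2)² - 283/56·(t - 2)³.
With (t - 2) = 3/4: s(11/4) = 19655/3584.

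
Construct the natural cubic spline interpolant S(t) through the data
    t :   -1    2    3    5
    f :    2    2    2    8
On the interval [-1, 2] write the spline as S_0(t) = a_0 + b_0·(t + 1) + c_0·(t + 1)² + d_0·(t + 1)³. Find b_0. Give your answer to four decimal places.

0.1915

With M_i denoting the second derivative at x_i, h_i = 3, 1, 2, and Δ_i = (y_(i+1) − y_i)/h_i = 0, 0, 3:
  3·M_0 + 8·M_1 + 1·M_2 = 6(Δ_1 - Δ_0) = 0
  1·M_1 + 6·M_2 + 2·M_3 = 6(Δ_2 - Δ_1) = 18
Natural end conditions: M_0 = M_3 = 0.
Solving the tridiagonal system: M_0 = 0, M_1 = -18/47, M_2 = 144/47, M_3 = 0.
On [-1, 2], with S_0(t) = a_0 + b_0·(t + 1) + c_0·(t + 1)² + d_0·(t + 1)³: c_0 = M_0/2 = 0, d_0 = (M_1 - M_0)/(6h_0) = -1/47, b_0 = Δ_0 - h_0(2M_0 + M_1)/6 = 9/47.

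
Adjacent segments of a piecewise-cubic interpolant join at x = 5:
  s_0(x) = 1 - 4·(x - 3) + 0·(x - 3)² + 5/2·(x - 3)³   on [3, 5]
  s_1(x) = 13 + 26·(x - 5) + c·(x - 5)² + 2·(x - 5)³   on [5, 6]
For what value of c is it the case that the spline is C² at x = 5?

15

s_0''(x) = 0 + 15·(x - 3), so s_0''(5) = 30. On the right, s_1''(5) = 2c, so c = 15.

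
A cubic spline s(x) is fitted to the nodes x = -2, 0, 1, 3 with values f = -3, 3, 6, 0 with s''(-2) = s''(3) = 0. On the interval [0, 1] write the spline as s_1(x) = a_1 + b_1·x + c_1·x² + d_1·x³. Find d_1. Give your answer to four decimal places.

Write m_i for s''(x_i). With h_i = 2, 1, 2 and divided differences Δ_i = 3, 3, -3, the continuity of s' gives the tridiagonal system
  2·m_0 + 6·m_1 + 1·m_2 = 6(Δ_1 - Δ_0) = 0
  1·m_1 + 6·m_2 + 2·m_3 = 6(Δ_2 - Δ_1) = -36
Natural end conditions: m_0 = m_3 = 0.
Forward elimination and back-substitution give m_0 = 0, m_1 = 36/35, m_2 = -216/35, m_3 = 0.
On [0, 1], with s_1(x) = a_1 + b_1·x + c_1·x² + d_1·x³: c_1 = m_1/2 = 18/35, d_1 = (m_2 - m_1)/(6h_1) = -6/5, b_1 = Δ_1 - h_1(2m_1 + m_2)/6 = 129/35.

-1.2000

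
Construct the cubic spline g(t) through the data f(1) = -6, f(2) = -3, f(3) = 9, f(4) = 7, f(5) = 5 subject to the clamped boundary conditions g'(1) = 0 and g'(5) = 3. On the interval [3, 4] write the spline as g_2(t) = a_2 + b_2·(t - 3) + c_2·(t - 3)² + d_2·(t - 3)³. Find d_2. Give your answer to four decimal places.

With M_i denoting the second derivative at x_i, h_i = 1, 1, 1, 1, and Δ_i = (y_(i+1) − y_i)/h_i = 3, 12, -2, -2:
  1·M_0 + 4·M_1 + 1·M_2 = 6(Δ_1 - Δ_0) = 54
  1·M_1 + 4·M_2 + 1·M_3 = 6(Δ_2 - Δ_1) = -84
  1·M_2 + 4·M_3 + 1·M_4 = 6(Δ_3 - Δ_2) = 0
Clamped end conditions give two more equations: 2h_0·M_0 + h_0·M_1 = 6(Δ_0 - g'(1)) = 18 and h_3·M_3 + 2h_3·M_4 = 6(g'(5) - Δ_3) = 30.
Hence M_0 = -9/7, M_1 = 144/7, M_2 = -27, M_3 = 24/7, M_4 = 93/7.
On [3, 4], with g_2(t) = a_2 + b_2·(t - 3) + c_2·(t - 3)² + d_2·(t - 3)³: c_2 = M_2/2 = -27/2, d_2 = (M_3 - M_2)/(6h_2) = 71/14, b_2 = Δ_2 - h_2(2M_2 + M_3)/6 = 45/7.

5.0714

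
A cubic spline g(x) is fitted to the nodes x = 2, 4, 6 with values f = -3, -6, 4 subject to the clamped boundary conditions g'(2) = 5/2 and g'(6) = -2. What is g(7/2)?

Write σ_i for g''(x_i). With h_i = 2, 2 and divided differences Δ_i = -3/2, 5, the continuity of g' gives the tridiagonal system
  2·σ_0 + 8·σ_1 + 2·σ_2 = 6(Δ_1 - Δ_0) = 39
Clamped end conditions give two more equations: 2h_0·σ_0 + h_0·σ_1 = 6(Δ_0 - g'(2)) = -24 and h_1·σ_1 + 2h_1·σ_2 = 6(g'(6) - Δ_1) = -42.
Solving: σ_0 = -12, σ_1 = 12, σ_2 = -33/2.
On [2, 4], g(x) = -3 + 5/2·(x - 2) - 6·(x - 2)² + 2·(x - 2)³.
With (x - 2) = 3/2: g(7/2) = -6.

-6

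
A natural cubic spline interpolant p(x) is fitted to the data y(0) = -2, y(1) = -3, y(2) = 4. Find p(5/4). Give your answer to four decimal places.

Write σ_i for p''(x_i). With h_i = 1, 1 and divided differences Δ_i = -1, 7, the continuity of p' gives the tridiagonal system
  1·σ_0 + 4·σ_1 + 1·σ_2 = 6(Δ_1 - Δ_0) = 48
Natural end conditions: σ_0 = σ_2 = 0.
Hence σ_0 = 0, σ_1 = 12, σ_2 = 0.
On [1, 2], p(x) = -3 + 3·(x - 1) + 6·(x - 1)² - 2·(x - 1)³.
With (x - 1) = 1/4: p(5/4) = -61/32.

-1.9063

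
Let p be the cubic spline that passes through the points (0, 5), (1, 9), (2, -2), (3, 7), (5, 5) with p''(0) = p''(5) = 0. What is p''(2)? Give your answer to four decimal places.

42.5581

Let m_i = p''(x_i). Step sizes h_i = 1, 1, 1, 2; slopes of the chords Δ_i = (y_(i+1) - y_i)/h_i = 4, -11, 9, -1.
  1·m_0 + 4·m_1 + 1·m_2 = 6(Δ_1 - Δ_0) = -90
  1·m_1 + 4·m_2 + 1·m_3 = 6(Δ_2 - Δ_1) = 120
  1·m_2 + 6·m_3 + 2·m_4 = 6(Δ_3 - Δ_2) = -60
Natural end conditions: m_0 = m_4 = 0.
Solving: m_0 = 0, m_1 = -1425/43, m_2 = 1830/43, m_3 = -735/43, m_4 = 0.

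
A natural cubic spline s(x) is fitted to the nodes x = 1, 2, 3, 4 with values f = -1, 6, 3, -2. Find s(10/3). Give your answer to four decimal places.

Put σ_i = s'' at the i-th knot. Here h = (1, 1, 1) and Δ = (7, -3, -5), so the interior equations h_(i-1)·σ_(i-1) + 2(h_(i-1)+h_i)·σ_i + h_i·σ_(i+1) = 6(Δ_i − Δ_(i-1)) read
  1·σ_0 + 4·σ_1 + 1·σ_2 = 6(Δ_1 - Δ_0) = -60
  1·σ_1 + 4·σ_2 + 1·σ_3 = 6(Δ_2 - Δ_1) = -12
Natural end conditions: σ_0 = σ_3 = 0.
Solving the tridiagonal system: σ_0 = 0, σ_1 = -76/5, σ_2 = 4/5, σ_3 = 0.
On [3, 4], s(x) = 3 - 79/15·(x - 3) + 2/5·(x - 3)² - 2/15·(x - 3)³.
With (x - 3) = 1/3: s(10/3) = 104/81.

1.2840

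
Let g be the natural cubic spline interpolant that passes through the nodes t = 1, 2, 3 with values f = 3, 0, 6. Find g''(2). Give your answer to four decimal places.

Put σ_i = g'' at the i-th knot. Here h = (1, 1) and Δ = (-3, 6), so the interior equations h_(i-1)·σ_(i-1) + 2(h_(i-1)+h_i)·σ_i + h_i·σ_(i+1) = 6(Δ_i − Δ_(i-1)) read
  1·σ_0 + 4·σ_1 + 1·σ_2 = 6(Δ_1 - Δ_0) = 54
Natural end conditions: σ_0 = σ_2 = 0.
Solving: σ_0 = 0, σ_1 = 27/2, σ_2 = 0.

13.5000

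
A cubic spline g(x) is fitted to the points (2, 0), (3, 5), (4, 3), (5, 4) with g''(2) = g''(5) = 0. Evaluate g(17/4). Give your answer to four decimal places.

With σ_i denoting the second derivative at x_i, h_i = 1, 1, 1, and Δ_i = (y_(i+1) − y_i)/h_i = 5, -2, 1:
  1·σ_0 + 4·σ_1 + 1·σ_2 = 6(Δ_1 - Δ_0) = -42
  1·σ_1 + 4·σ_2 + 1·σ_3 = 6(Δ_2 - Δ_1) = 18
Natural end conditions: σ_0 = σ_3 = 0.
Forward elimination and back-substitution give σ_0 = 0, σ_1 = -62/5, σ_2 = 38/5, σ_3 = 0.
On [4, 5], g(x) = 3 - 23/15·(x - 4) + 19/5·(x - 4)² - 19/15·(x - 4)³.
With (x - 4) = 1/4: g(17/4) = 907/320.

2.8344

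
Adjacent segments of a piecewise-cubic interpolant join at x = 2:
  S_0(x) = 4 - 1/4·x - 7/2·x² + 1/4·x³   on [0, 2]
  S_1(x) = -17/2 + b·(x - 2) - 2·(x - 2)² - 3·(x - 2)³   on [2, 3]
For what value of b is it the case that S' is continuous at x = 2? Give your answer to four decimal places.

S_0'(x) = -1/4 - 7·x + 3/4·x², so S_0'(2) = -45/4. On the right, S_1'(2) = b, so b = -45/4.

-11.2500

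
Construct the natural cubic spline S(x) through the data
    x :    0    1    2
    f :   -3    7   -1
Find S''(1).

Let σ_i = S''(x_i). Step sizes h_i = 1, 1; slopes of the chords Δ_i = (y_(i+1) - y_i)/h_i = 10, -8.
  1·σ_0 + 4·σ_1 + 1·σ_2 = 6(Δ_1 - Δ_0) = -108
Natural end conditions: σ_0 = σ_2 = 0.
Hence σ_0 = 0, σ_1 = -27, σ_2 = 0.

-27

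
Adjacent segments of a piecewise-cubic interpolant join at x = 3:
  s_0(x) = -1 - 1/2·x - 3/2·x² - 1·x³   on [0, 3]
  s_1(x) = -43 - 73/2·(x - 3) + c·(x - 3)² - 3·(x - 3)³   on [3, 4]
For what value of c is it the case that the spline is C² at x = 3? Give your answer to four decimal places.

-10.5000

s_0''(x) = -3 - 6·x, so s_0''(3) = -21. On the right, s_1''(3) = 2c, so c = -21/2.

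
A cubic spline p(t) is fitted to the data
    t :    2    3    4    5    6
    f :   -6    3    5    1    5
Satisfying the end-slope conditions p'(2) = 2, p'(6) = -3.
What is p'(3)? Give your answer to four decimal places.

8.7857

With M_i denoting the second derivative at x_i, h_i = 1, 1, 1, 1, and Δ_i = (y_(i+1) − y_i)/h_i = 9, 2, -4, 4:
  1·M_0 + 4·M_1 + 1·M_2 = 6(Δ_1 - Δ_0) = -42
  1·M_1 + 4·M_2 + 1·M_3 = 6(Δ_2 - Δ_1) = -36
  1·M_2 + 4·M_3 + 1·M_4 = 6(Δ_3 - Δ_2) = 48
Clamped end conditions give two more equations: 2h_0·M_0 + h_0·M_1 = 6(Δ_0 - p'(2)) = 42 and h_3·M_3 + 2h_3·M_4 = 6(p'(6) - Δ_3) = -42.
Hence M_0 = 199/7, M_1 = -104/7, M_2 = -11, M_3 = 160/7, M_4 = -227/7.
On [3, 4], p'(t) = b_1 + 2c_1·(t - 3) + 3d_1·(t - 3)² with b_1 = Δ_1 - h_1(2M_1 + M_2)/6 = 123/14, c_1 = M_1/2 = -52/7, d_1 = (M_2 - M_1)/(6h_1) = 9/14. So p'(3) = 123/14.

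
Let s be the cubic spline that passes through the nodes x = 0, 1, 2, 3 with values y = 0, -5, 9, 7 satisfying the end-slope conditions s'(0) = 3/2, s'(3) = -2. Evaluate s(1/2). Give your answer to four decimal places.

With σ_i denoting the second derivative at x_i, h_i = 1, 1, 1, and Δ_i = (y_(i+1) − y_i)/h_i = -5, 14, -2:
  1·σ_0 + 4·σ_1 + 1·σ_2 = 6(Δ_1 - Δ_0) = 114
  1·σ_1 + 4·σ_2 + 1·σ_3 = 6(Δ_2 - Δ_1) = -96
Clamped end conditions give two more equations: 2h_0·σ_0 + h_0·σ_1 = 6(Δ_0 - s'(0)) = -39 and h_2·σ_2 + 2h_2·σ_3 = 6(s'(3) - Δ_2) = 0.
Forward elimination and back-substitution give σ_0 = -668/15, σ_1 = 751/15, σ_2 = -626/15, σ_3 = 313/15.
On [0, 1], s(x) = 0 + 3/2·x - 334/15·x² + 473/30·x³.
With x = 1/2: s(1/2) = -683/240.

-2.8458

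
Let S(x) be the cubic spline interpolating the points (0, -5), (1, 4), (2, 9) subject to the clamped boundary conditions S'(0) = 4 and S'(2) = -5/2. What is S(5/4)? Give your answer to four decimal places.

With M_i denoting the second derivative at x_i, h_i = 1, 1, and Δ_i = (y_(i+1) − y_i)/h_i = 9, 5:
  1·M_0 + 4·M_1 + 1·M_2 = 6(Δ_1 - Δ_0) = -24
Clamped end conditions give two more equations: 2h_0·M_0 + h_0·M_1 = 6(Δ_0 - S'(0)) = 30 and h_1·M_1 + 2h_1·M_2 = 6(S'(2) - Δ_1) = -45.
Hence M_0 = 71/4, M_1 = -11/2, M_2 = -79/4.
On [1, 2], S(x) = 4 + 81/8·(x - 1) - 11/4·(x - 1)² - 19/8·(x - 1)³.
With (x - 1) = 1/4: S(5/4) = 3237/512.

6.3223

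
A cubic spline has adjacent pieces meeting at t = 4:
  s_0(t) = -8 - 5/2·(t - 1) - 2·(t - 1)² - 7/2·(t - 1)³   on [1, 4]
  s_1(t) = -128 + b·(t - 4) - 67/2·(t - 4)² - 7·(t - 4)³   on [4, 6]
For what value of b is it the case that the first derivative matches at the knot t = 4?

-109

s_0'(t) = -5/2 - 4·(t - 1) - 21/2·(t - 1)², so s_0'(4) = -109. On the right, s_1'(4) = b, so b = -109.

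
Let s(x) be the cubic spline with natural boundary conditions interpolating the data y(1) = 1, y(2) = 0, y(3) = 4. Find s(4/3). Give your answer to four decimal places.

Let m_i = s''(x_i). Step sizes h_i = 1, 1; slopes of the chords Δ_i = (y_(i+1) - y_i)/h_i = -1, 4.
  1·m_0 + 4·m_1 + 1·m_2 = 6(Δ_1 - Δ_0) = 30
Natural end conditions: m_0 = m_2 = 0.
Solving the tridiagonal system: m_0 = 0, m_1 = 15/2, m_2 = 0.
On [1, 2], s(x) = 1 - 9/4·(x - 1) + 0·(x - 1)² + 5/4·(x - 1)³.
With (x - 1) = 1/3: s(4/3) = 8/27.

0.2963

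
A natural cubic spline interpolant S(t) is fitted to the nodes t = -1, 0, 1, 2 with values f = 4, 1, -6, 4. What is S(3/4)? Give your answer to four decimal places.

Let M_i = S''(x_i). Step sizes h_i = 1, 1, 1; slopes of the chords Δ_i = (y_(i+1) - y_i)/h_i = -3, -7, 10.
  1·M_0 + 4·M_1 + 1·M_2 = 6(Δ_1 - Δ_0) = -24
  1·M_1 + 4·M_2 + 1·M_3 = 6(Δ_2 - Δ_1) = 102
Natural end conditions: M_0 = M_3 = 0.
Solving: M_0 = 0, M_1 = -66/5, M_2 = 144/5, M_3 = 0.
On [0, 1], S(t) = 1 - 37/5·t - 33/5·t² + 7·t³.
With t = 3/4: S(3/4) = -1699/320.

-5.3094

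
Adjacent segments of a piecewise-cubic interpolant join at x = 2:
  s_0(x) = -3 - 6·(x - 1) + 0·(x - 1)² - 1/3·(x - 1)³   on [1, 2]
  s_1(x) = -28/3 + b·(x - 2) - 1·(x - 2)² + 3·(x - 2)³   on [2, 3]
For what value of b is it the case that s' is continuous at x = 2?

-7

s_0'(x) = -6 + 0·(x - 1) - 1·(x - 1)², so s_0'(2) = -7. On the right, s_1'(2) = b, so b = -7.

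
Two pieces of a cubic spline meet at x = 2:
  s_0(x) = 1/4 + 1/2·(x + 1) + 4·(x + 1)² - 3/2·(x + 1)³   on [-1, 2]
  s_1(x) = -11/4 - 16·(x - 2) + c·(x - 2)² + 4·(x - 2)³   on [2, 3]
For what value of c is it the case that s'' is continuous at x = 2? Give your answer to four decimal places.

-9.5000

s_0''(x) = 8 - 9·(x + 1), so s_0''(2) = -19. On the right, s_1''(2) = 2c, so c = -19/2.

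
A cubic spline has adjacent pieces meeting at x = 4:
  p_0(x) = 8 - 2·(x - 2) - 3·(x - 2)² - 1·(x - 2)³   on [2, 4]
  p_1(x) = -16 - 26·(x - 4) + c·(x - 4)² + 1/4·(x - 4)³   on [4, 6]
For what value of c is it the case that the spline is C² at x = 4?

-9

p_0''(x) = -6 - 6·(x - 2), so p_0''(4) = -18. On the right, p_1''(4) = 2c, so c = -9.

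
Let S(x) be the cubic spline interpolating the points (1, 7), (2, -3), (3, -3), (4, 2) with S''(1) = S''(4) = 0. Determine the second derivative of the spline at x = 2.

14

Write σ_i for S''(x_i). With h_i = 1, 1, 1 and divided differences Δ_i = -10, 0, 5, the continuity of S' gives the tridiagonal system
  1·σ_0 + 4·σ_1 + 1·σ_2 = 6(Δ_1 - Δ_0) = 60
  1·σ_1 + 4·σ_2 + 1·σ_3 = 6(Δ_2 - Δ_1) = 30
Natural end conditions: σ_0 = σ_3 = 0.
Hence σ_0 = 0, σ_1 = 14, σ_2 = 4, σ_3 = 0.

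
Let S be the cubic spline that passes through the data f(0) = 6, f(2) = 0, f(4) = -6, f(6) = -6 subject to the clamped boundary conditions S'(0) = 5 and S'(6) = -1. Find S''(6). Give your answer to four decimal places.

Put m_i = S'' at the i-th knot. Here h = (2, 2, 2) and Δ = (-3, -3, 0), so the interior equations h_(i-1)·m_(i-1) + 2(h_(i-1)+h_i)·m_i + h_i·m_(i+1) = 6(Δ_i − Δ_(i-1)) read
  2·m_0 + 8·m_1 + 2·m_2 = 6(Δ_1 - Δ_0) = 0
  2·m_1 + 8·m_2 + 2·m_3 = 6(Δ_2 - Δ_1) = 18
Clamped end conditions give two more equations: 2h_0·m_0 + h_0·m_1 = 6(Δ_0 - S'(0)) = -48 and h_2·m_2 + 2h_2·m_3 = 6(S'(6) - Δ_2) = -6.
Solving: m_0 = -67/5, m_1 = 14/5, m_2 = 11/5, m_3 = -13/5.

-2.6000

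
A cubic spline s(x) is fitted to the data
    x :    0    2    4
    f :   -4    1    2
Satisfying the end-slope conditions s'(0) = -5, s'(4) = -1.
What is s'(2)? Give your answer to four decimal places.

3.7500

Write σ_i for s''(x_i). With h_i = 2, 2 and divided differences Δ_i = 5/2, 1/2, the continuity of s' gives the tridiagonal system
  2·σ_0 + 8·σ_1 + 2·σ_2 = 6(Δ_1 - Δ_0) = -12
Clamped end conditions give two more equations: 2h_0·σ_0 + h_0·σ_1 = 6(Δ_0 - s'(0)) = 45 and h_1·σ_1 + 2h_1·σ_2 = 6(s'(4) - Δ_1) = -9.
Hence σ_0 = 55/4, σ_1 = -5, σ_2 = 1/4.
On [2, 4], s'(x) = b_1 + 2c_1·(x - 2) + 3d_1·(x - 2)² with b_1 = Δ_1 - h_1(2σ_1 + σ_2)/6 = 15/4, c_1 = σ_1/2 = -5/2, d_1 = (σ_2 - σ_1)/(6h_1) = 7/16. So s'(2) = 15/4.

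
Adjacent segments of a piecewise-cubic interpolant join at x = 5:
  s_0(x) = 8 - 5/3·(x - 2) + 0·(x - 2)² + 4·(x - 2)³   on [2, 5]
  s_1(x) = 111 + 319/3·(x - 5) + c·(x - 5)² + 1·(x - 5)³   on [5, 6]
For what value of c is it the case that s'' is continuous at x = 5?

s_0''(x) = 0 + 24·(x - 2), so s_0''(5) = 72. On the right, s_1''(5) = 2c, so c = 36.

36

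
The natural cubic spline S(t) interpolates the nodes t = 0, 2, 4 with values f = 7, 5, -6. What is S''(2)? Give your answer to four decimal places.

-3.3750

With σ_i denoting the second derivative at x_i, h_i = 2, 2, and Δ_i = (y_(i+1) − y_i)/h_i = -1, -11/2:
  2·σ_0 + 8·σ_1 + 2·σ_2 = 6(Δ_1 - Δ_0) = -27
Natural end conditions: σ_0 = σ_2 = 0.
Forward elimination and back-substitution give σ_0 = 0, σ_1 = -27/8, σ_2 = 0.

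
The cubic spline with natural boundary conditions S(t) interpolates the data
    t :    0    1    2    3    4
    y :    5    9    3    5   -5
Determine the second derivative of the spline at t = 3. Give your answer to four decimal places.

-23.7857

Write M_i for S''(x_i). With h_i = 1, 1, 1, 1 and divided differences Δ_i = 4, -6, 2, -10, the continuity of S' gives the tridiagonal system
  1·M_0 + 4·M_1 + 1·M_2 = 6(Δ_1 - Δ_0) = -60
  1·M_1 + 4·M_2 + 1·M_3 = 6(Δ_2 - Δ_1) = 48
  1·M_2 + 4·M_3 + 1·M_4 = 6(Δ_3 - Δ_2) = -72
Natural end conditions: M_0 = M_4 = 0.
Solving: M_0 = 0, M_1 = -291/14, M_2 = 162/7, M_3 = -333/14, M_4 = 0.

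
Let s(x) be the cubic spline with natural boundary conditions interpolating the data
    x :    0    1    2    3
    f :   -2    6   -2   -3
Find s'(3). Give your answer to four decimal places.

1.9333

Put m_i = s'' at the i-th knot. Here h = (1, 1, 1) and Δ = (8, -8, -1), so the interior equations h_(i-1)·m_(i-1) + 2(h_(i-1)+h_i)·m_i + h_i·m_(i+1) = 6(Δ_i − Δ_(i-1)) read
  1·m_0 + 4·m_1 + 1·m_2 = 6(Δ_1 - Δ_0) = -96
  1·m_1 + 4·m_2 + 1·m_3 = 6(Δ_2 - Δ_1) = 42
Natural end conditions: m_0 = m_3 = 0.
Solving the tridiagonal system: m_0 = 0, m_1 = -142/5, m_2 = 88/5, m_3 = 0.
On [2, 3], s'(x) = b_2 + 2c_2·(x - 2) + 3d_2·(x - 2)² with b_2 = Δ_2 - h_2(2m_2 + m_3)/6 = -103/15, c_2 = m_2/2 = 44/5, d_2 = (m_3 - m_2)/(6h_2) = -44/15. So s'(3) = 29/15.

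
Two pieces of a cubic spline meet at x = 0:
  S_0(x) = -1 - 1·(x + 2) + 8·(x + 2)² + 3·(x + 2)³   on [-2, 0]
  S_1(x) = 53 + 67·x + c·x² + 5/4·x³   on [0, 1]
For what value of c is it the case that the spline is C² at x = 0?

S_0''(x) = 16 + 18·(x + 2), so S_0''(0) = 52. On the right, S_1''(0) = 2c, so c = 26.

26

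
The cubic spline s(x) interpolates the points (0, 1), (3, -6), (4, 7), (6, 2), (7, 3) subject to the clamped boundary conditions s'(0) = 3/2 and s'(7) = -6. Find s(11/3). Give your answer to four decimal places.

Put m_i = s'' at the i-th knot. Here h = (3, 1, 2, 1) and Δ = (-7/3, 13, -5/2, 1), so the interior equations h_(i-1)·m_(i-1) + 2(h_(i-1)+h_i)·m_i + h_i·m_(i+1) = 6(Δ_i − Δ_(i-1)) read
  3·m_0 + 8·m_1 + 1·m_2 = 6(Δ_1 - Δ_0) = 92
  1·m_1 + 6·m_2 + 2·m_3 = 6(Δ_2 - Δ_1) = -93
  2·m_2 + 6·m_3 + 1·m_4 = 6(Δ_3 - Δ_2) = 21
Clamped end conditions give two more equations: 2h_0·m_0 + h_0·m_1 = 6(Δ_0 - s'(0)) = -23 and h_3·m_3 + 2h_3·m_4 = 6(s'(7) - Δ_3) = -42.
Hence m_0 = -2500/183, m_1 = 1199/61, m_2 = -1480/61, m_3 = 1004/61, m_4 = -1783/61.
On [3, 4], s(x) = -6 + 640/61·(x - 3) + 1199/122·(x - 3)² - 893/122·(x - 3)³.
With (x - 3) = 2/3: s(11/3) = 5260/1647.

3.1937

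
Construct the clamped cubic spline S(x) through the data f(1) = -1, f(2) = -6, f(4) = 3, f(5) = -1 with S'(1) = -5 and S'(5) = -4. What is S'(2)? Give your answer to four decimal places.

-1.0429

With m_i denoting the second derivative at x_i, h_i = 1, 2, 1, and Δ_i = (y_(i+1) − y_i)/h_i = -5, 9/2, -4:
  1·m_0 + 6·m_1 + 2·m_2 = 6(Δ_1 - Δ_0) = 57
  2·m_1 + 6·m_2 + 1·m_3 = 6(Δ_2 - Δ_1) = -51
Clamped end conditions give two more equations: 2h_0·m_0 + h_0·m_1 = 6(Δ_0 - S'(1)) = 0 and h_2·m_2 + 2h_2·m_3 = 6(S'(5) - Δ_2) = 0.
Hence m_0 = -277/35, m_1 = 554/35, m_2 = -526/35, m_3 = 263/35.
On [2, 4], S'(x) = b_1 + 2c_1·(x - 2) + 3d_1·(x - 2)² with b_1 = Δ_1 - h_1(2m_1 + m_2)/6 = -73/70, c_1 = m_1/2 = 277/35, d_1 = (m_2 - m_1)/(6h_1) = -18/7. So S'(2) = -73/70.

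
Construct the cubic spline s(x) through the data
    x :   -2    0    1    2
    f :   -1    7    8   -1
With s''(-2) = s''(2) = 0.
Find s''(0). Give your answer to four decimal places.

Let σ_i = s''(x_i). Step sizes h_i = 2, 1, 1; slopes of the chords Δ_i = (y_(i+1) - y_i)/h_i = 4, 1, -9.
  2·σ_0 + 6·σ_1 + 1·σ_2 = 6(Δ_1 - Δ_0) = -18
  1·σ_1 + 4·σ_2 + 1·σ_3 = 6(Δ_2 - Δ_1) = -60
Natural end conditions: σ_0 = σ_3 = 0.
Solving: σ_0 = 0, σ_1 = -12/23, σ_2 = -342/23, σ_3 = 0.

-0.5217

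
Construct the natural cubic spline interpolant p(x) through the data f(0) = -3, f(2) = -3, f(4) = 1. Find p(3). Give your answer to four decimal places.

-1.3750

Let M_i = p''(x_i). Step sizes h_i = 2, 2; slopes of the chords Δ_i = (y_(i+1) - y_i)/h_i = 0, 2.
  2·M_0 + 8·M_1 + 2·M_2 = 6(Δ_1 - Δ_0) = 12
Natural end conditions: M_0 = M_2 = 0.
Solving: M_0 = 0, M_1 = 3/2, M_2 = 0.
On [2, 4], p(x) = -3 + 1·(x - 2) + 3/4·(x - 2)² - 1/8·(x - 2)³.
With (x - 2) = 1: p(3) = -11/8.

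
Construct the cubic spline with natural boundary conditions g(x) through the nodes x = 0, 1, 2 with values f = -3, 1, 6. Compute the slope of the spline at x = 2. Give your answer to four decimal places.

Write σ_i for g''(x_i). With h_i = 1, 1 and divided differences Δ_i = 4, 5, the continuity of g' gives the tridiagonal system
  1·σ_0 + 4·σ_1 + 1·σ_2 = 6(Δ_1 - Δ_0) = 6
Natural end conditions: σ_0 = σ_2 = 0.
Solving the tridiagonal system: σ_0 = 0, σ_1 = 3/2, σ_2 = 0.
On [1, 2], g'(x) = b_1 + 2c_1·(x - 1) + 3d_1·(x - 1)² with b_1 = Δ_1 - h_1(2σ_1 + σ_2)/6 = 9/2, c_1 = σ_1/2 = 3/4, d_1 = (σ_2 - σ_1)/(6h_1) = -1/4. So g'(2) = 21/4.

5.2500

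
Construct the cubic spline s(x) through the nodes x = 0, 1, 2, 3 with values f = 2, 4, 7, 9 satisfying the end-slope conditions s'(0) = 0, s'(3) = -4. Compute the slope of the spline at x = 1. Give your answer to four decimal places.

Write M_i for s''(x_i). With h_i = 1, 1, 1 and divided differences Δ_i = 2, 3, 2, the continuity of s' gives the tridiagonal system
  1·M_0 + 4·M_1 + 1·M_2 = 6(Δ_1 - Δ_0) = 6
  1·M_1 + 4·M_2 + 1·M_3 = 6(Δ_2 - Δ_1) = -6
Clamped end conditions give two more equations: 2h_0·M_0 + h_0·M_1 = 6(Δ_0 - s'(0)) = 12 and h_2·M_2 + 2h_2·M_3 = 6(s'(3) - Δ_2) = -36.
Solving the tridiagonal system: M_0 = 98/15, M_1 = -16/15, M_2 = 56/15, M_3 = -298/15.
On [1, 2], s'(x) = b_1 + 2c_1·(x - 1) + 3d_1·(x - 1)² with b_1 = Δ_1 - h_1(2M_1 + M_2)/6 = 41/15, c_1 = M_1/2 = -8/15, d_1 = (M_2 - M_1)/(6h_1) = 4/5. So s'(1) = 41/15.

2.7333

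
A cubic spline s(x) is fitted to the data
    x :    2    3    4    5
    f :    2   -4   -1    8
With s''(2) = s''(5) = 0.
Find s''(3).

Put m_i = s'' at the i-th knot. Here h = (1, 1, 1) and Δ = (-6, 3, 9), so the interior equations h_(i-1)·m_(i-1) + 2(h_(i-1)+h_i)·m_i + h_i·m_(i+1) = 6(Δ_i − Δ_(i-1)) read
  1·m_0 + 4·m_1 + 1·m_2 = 6(Δ_1 - Δ_0) = 54
  1·m_1 + 4·m_2 + 1·m_3 = 6(Δ_2 - Δ_1) = 36
Natural end conditions: m_0 = m_3 = 0.
Solving: m_0 = 0, m_1 = 12, m_2 = 6, m_3 = 0.

12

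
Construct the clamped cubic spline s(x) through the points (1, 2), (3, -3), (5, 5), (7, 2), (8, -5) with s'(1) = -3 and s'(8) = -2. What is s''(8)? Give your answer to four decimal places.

18.6512

Put M_i = s'' at the i-th knot. Here h = (2, 2, 2, 1) and Δ = (-5/2, 4, -3/2, -7), so the interior equations h_(i-1)·M_(i-1) + 2(h_(i-1)+h_i)·M_i + h_i·M_(i+1) = 6(Δ_i − Δ_(i-1)) read
  2·M_0 + 8·M_1 + 2·M_2 = 6(Δ_1 - Δ_0) = 39
  2·M_1 + 8·M_2 + 2·M_3 = 6(Δ_2 - Δ_1) = -33
  2·M_2 + 6·M_3 + 1·M_4 = 6(Δ_3 - Δ_2) = -33
Clamped end conditions give two more equations: 2h_0·M_0 + h_0·M_1 = 6(Δ_0 - s'(1)) = 3 and h_3·M_3 + 2h_3·M_4 = 6(s'(8) - Δ_3) = 30.
Hence M_0 = -107/43, M_1 = 557/86, M_2 = -337/86, M_3 = -314/43, M_4 = 802/43.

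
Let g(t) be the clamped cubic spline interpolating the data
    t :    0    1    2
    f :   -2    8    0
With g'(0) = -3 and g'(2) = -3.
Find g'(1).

With M_i denoting the second derivative at x_i, h_i = 1, 1, and Δ_i = (y_(i+1) − y_i)/h_i = 10, -8:
  1·M_0 + 4·M_1 + 1·M_2 = 6(Δ_1 - Δ_0) = -108
Clamped end conditions give two more equations: 2h_0·M_0 + h_0·M_1 = 6(Δ_0 - g'(0)) = 78 and h_1·M_1 + 2h_1·M_2 = 6(g'(2) - Δ_1) = 30.
Hence M_0 = 66, M_1 = -54, M_2 = 42.
On [1, 2], g'(t) = b_1 + 2c_1·(t - 1) + 3d_1·(t - 1)² with b_1 = Δ_1 - h_1(2M_1 + M_2)/6 = 3, c_1 = M_1/2 = -27, d_1 = (M_2 - M_1)/(6h_1) = 16. So g'(1) = 3.

3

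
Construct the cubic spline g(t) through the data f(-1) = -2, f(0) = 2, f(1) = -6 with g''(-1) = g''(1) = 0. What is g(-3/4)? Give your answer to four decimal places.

-0.2969

Put M_i = g'' at the i-th knot. Here h = (1, 1) and Δ = (4, -8), so the interior equations h_(i-1)·M_(i-1) + 2(h_(i-1)+h_i)·M_i + h_i·M_(i+1) = 6(Δ_i − Δ_(i-1)) read
  1·M_0 + 4·M_1 + 1·M_2 = 6(Δ_1 - Δ_0) = -72
Natural end conditions: M_0 = M_2 = 0.
Solving the tridiagonal system: M_0 = 0, M_1 = -18, M_2 = 0.
On [-1, 0], g(t) = -2 + 7·(t + 1) + 0·(t + 1)² - 3·(t + 1)³.
With (t + 1) = 1/4: g(-3/4) = -19/64.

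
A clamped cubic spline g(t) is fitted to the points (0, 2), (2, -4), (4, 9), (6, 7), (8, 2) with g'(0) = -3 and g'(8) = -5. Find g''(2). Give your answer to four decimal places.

10.6786

Write m_i for g''(x_i). With h_i = 2, 2, 2, 2 and divided differences Δ_i = -3, 13/2, -1, -5/2, the continuity of g' gives the tridiagonal system
  2·m_0 + 8·m_1 + 2·m_2 = 6(Δ_1 - Δ_0) = 57
  2·m_1 + 8·m_2 + 2·m_3 = 6(Δ_2 - Δ_1) = -45
  2·m_2 + 8·m_3 + 2·m_4 = 6(Δ_3 - Δ_2) = -9
Clamped end conditions give two more equations: 2h_0·m_0 + h_0·m_1 = 6(Δ_0 - g'(0)) = 0 and h_3·m_3 + 2h_3·m_4 = 6(g'(8) - Δ_3) = -15.
Forward elimination and back-substitution give m_0 = -299/56, m_1 = 299/28, m_2 = -71/8, m_3 = 65/28, m_4 = -275/56.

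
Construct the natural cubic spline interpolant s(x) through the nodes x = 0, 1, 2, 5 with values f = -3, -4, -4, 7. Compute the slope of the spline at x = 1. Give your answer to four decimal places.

-0.7204

Put σ_i = s'' at the i-th knot. Here h = (1, 1, 3) and Δ = (-1, 0, 11/3), so the interior equations h_(i-1)·σ_(i-1) + 2(h_(i-1)+h_i)·σ_i + h_i·σ_(i+1) = 6(Δ_i − Δ_(i-1)) read
  1·σ_0 + 4·σ_1 + 1·σ_2 = 6(Δ_1 - Δ_0) = 6
  1·σ_1 + 8·σ_2 + 3·σ_3 = 6(Δ_2 - Δ_1) = 22
Natural end conditions: σ_0 = σ_3 = 0.
Forward elimination and back-substitution give σ_0 = 0, σ_1 = 26/31, σ_2 = 82/31, σ_3 = 0.
On [1, 2], s'(x) = b_1 + 2c_1·(x - 1) + 3d_1·(x - 1)² with b_1 = Δ_1 - h_1(2σ_1 + σ_2)/6 = -67/93, c_1 = σ_1/2 = 13/31, d_1 = (σ_2 - σ_1)/(6h_1) = 28/93. So s'(1) = -67/93.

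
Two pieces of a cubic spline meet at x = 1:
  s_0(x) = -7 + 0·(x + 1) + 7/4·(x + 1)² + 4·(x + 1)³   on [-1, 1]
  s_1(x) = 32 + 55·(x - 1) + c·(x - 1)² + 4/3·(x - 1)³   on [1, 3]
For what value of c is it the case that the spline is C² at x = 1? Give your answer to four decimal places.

25.7500

s_0''(x) = 7/2 + 24·(x + 1), so s_0''(1) = 103/2. On the right, s_1''(1) = 2c, so c = 103/4.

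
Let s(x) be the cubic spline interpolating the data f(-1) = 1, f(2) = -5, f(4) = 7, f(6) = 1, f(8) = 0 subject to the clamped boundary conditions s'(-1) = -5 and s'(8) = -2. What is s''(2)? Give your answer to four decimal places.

6.9130

With M_i denoting the second derivative at x_i, h_i = 3, 2, 2, 2, and Δ_i = (y_(i+1) − y_i)/h_i = -2, 6, -3, -1/2:
  3·M_0 + 10·M_1 + 2·M_2 = 6(Δ_1 - Δ_0) = 48
  2·M_1 + 8·M_2 + 2·M_3 = 6(Δ_2 - Δ_1) = -54
  2·M_2 + 8·M_3 + 2·M_4 = 6(Δ_3 - Δ_2) = 15
Clamped end conditions give two more equations: 2h_0·M_0 + h_0·M_1 = 6(Δ_0 - s'(-1)) = 18 and h_3·M_3 + 2h_3·M_4 = 6(s'(8) - Δ_3) = -9.
Forward elimination and back-substitution give M_0 = -21/46, M_1 = 159/23, M_2 = -909/92, M_3 = 129/23, M_4 = -465/92.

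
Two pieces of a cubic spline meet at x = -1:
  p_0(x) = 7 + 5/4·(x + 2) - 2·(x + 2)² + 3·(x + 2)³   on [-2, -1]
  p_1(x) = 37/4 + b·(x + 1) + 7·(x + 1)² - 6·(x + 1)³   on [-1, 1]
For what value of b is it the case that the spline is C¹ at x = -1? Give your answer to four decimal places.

p_0'(x) = 5/4 - 4·(x + 2) + 9·(x + 2)², so p_0'(-1) = 25/4. On the right, p_1'(-1) = b, so b = 25/4.

6.2500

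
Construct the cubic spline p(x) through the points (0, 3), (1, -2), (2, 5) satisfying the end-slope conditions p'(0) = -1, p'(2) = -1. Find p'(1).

With M_i denoting the second derivative at x_i, h_i = 1, 1, and Δ_i = (y_(i+1) − y_i)/h_i = -5, 7:
  1·M_0 + 4·M_1 + 1·M_2 = 6(Δ_1 - Δ_0) = 72
Clamped end conditions give two more equations: 2h_0·M_0 + h_0·M_1 = 6(Δ_0 - p'(0)) = -24 and h_1·M_1 + 2h_1·M_2 = 6(p'(2) - Δ_1) = -48.
Forward elimination and back-substitution give M_0 = -30, M_1 = 36, M_2 = -42.
On [1, 2], p'(x) = b_1 + 2c_1·(x - 1) + 3d_1·(x - 1)² with b_1 = Δ_1 - h_1(2M_1 + M_2)/6 = 2, c_1 = M_1/2 = 18, d_1 = (M_2 - M_1)/(6h_1) = -13. So p'(1) = 2.

2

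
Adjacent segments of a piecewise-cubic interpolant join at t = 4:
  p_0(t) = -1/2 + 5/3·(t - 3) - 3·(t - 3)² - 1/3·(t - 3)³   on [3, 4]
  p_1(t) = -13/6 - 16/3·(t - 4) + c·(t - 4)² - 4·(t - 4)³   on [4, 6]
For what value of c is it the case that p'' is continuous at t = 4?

-4

p_0''(t) = -6 - 2·(t - 3), so p_0''(4) = -8. On the right, p_1''(4) = 2c, so c = -4.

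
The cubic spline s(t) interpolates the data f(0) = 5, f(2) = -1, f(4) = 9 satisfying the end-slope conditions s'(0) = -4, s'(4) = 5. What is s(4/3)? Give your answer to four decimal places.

With m_i denoting the second derivative at x_i, h_i = 2, 2, and Δ_i = (y_(i+1) − y_i)/h_i = -3, 5:
  2·m_0 + 8·m_1 + 2·m_2 = 6(Δ_1 - Δ_0) = 48
Clamped end conditions give two more equations: 2h_0·m_0 + h_0·m_1 = 6(Δ_0 - s'(0)) = 6 and h_1·m_1 + 2h_1·m_2 = 6(s'(4) - Δ_1) = 0.
Solving the tridiagonal system: m_0 = -9/4, m_1 = 15/2, m_2 = -15/4.
On [0, 2], s(t) = 5 - 4·t - 9/8·t² + 13/16·t³.
With t = 4/3: s(4/3) = -11/27.

-0.4074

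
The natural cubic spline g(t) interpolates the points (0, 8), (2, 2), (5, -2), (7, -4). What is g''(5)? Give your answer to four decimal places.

-0.1099

Put m_i = g'' at the i-th knot. Here h = (2, 3, 2) and Δ = (-3, -4/3, -1), so the interior equations h_(i-1)·m_(i-1) + 2(h_(i-1)+h_i)·m_i + h_i·m_(i+1) = 6(Δ_i − Δ_(i-1)) read
  2·m_0 + 10·m_1 + 3·m_2 = 6(Δ_1 - Δ_0) = 10
  3·m_1 + 10·m_2 + 2·m_3 = 6(Δ_2 - Δ_1) = 2
Natural end conditions: m_0 = m_3 = 0.
Solving the tridiagonal system: m_0 = 0, m_1 = 94/91, m_2 = -10/91, m_3 = 0.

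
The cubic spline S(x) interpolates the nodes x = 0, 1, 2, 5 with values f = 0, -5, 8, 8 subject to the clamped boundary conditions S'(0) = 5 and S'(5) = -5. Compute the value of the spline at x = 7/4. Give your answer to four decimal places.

Let m_i = S''(x_i). Step sizes h_i = 1, 1, 3; slopes of the chords Δ_i = (y_(i+1) - y_i)/h_i = -5, 13, 0.
  1·m_0 + 4·m_1 + 1·m_2 = 6(Δ_1 - Δ_0) = 108
  1·m_1 + 8·m_2 + 3·m_3 = 6(Δ_2 - Δ_1) = -78
Clamped end conditions give two more equations: 2h_0·m_0 + h_0·m_1 = 6(Δ_0 - S'(0)) = -60 and h_2·m_2 + 2h_2·m_3 = 6(S'(5) - Δ_2) = -30.
Solving the tridiagonal system: m_0 = -1510/29, m_1 = 1280/29, m_2 = -478/29, m_3 = 94/29.
On [1, 2], S(x) = -5 + 30/29·(x - 1) + 640/29·(x - 1)² - 293/29·(x - 1)³.
With (x - 1) = 3/4: S(7/4) = 7289/1856.

3.9273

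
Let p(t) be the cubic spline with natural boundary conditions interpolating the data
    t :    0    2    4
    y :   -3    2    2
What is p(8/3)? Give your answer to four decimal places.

Write m_i for p''(x_i). With h_i = 2, 2 and divided differences Δ_i = 5/2, 0, the continuity of p' gives the tridiagonal system
  2·m_0 + 8·m_1 + 2·m_2 = 6(Δ_1 - Δ_0) = -15
Natural end conditions: m_0 = m_2 = 0.
Forward elimination and back-substitution give m_0 = 0, m_1 = -15/8, m_2 = 0.
On [2, 4], p(t) = 2 + 5/4·(t - 2) - 15/16·(t - 2)² + 5/32·(t - 2)³.
With (t - 2) = 2/3: p(8/3) = 133/54.

2.4630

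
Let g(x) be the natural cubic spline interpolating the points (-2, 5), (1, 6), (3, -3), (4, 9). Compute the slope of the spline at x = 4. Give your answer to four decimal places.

15.1190

Put M_i = g'' at the i-th knot. Here h = (3, 2, 1) and Δ = (1/3, -9/2, 12), so the interior equations h_(i-1)·M_(i-1) + 2(h_(i-1)+h_i)·M_i + h_i·M_(i+1) = 6(Δ_i − Δ_(i-1)) read
  3·M_0 + 10·M_1 + 2·M_2 = 6(Δ_1 - Δ_0) = -29
  2·M_1 + 6·M_2 + 1·M_3 = 6(Δ_2 - Δ_1) = 99
Natural end conditions: M_0 = M_3 = 0.
Solving the tridiagonal system: M_0 = 0, M_1 = -93/14, M_2 = 131/7, M_3 = 0.
On [3, 4], g'(x) = b_2 + 2c_2·(x - 3) + 3d_2·(x - 3)² with b_2 = Δ_2 - h_2(2M_2 + M_3)/6 = 121/21, c_2 = M_2/2 = 131/14, d_2 = (M_3 - M_2)/(6h_2) = -131/42. So g'(4) = 635/42.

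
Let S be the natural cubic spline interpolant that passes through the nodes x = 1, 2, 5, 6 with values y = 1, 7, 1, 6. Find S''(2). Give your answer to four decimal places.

-9.2727

Put M_i = S'' at the i-th knot. Here h = (1, 3, 1) and Δ = (6, -2, 5), so the interior equations h_(i-1)·M_(i-1) + 2(h_(i-1)+h_i)·M_i + h_i·M_(i+1) = 6(Δ_i − Δ_(i-1)) read
  1·M_0 + 8·M_1 + 3·M_2 = 6(Δ_1 - Δ_0) = -48
  3·M_1 + 8·M_2 + 1·M_3 = 6(Δ_2 - Δ_1) = 42
Natural end conditions: M_0 = M_3 = 0.
Forward elimination and back-substitution give M_0 = 0, M_1 = -102/11, M_2 = 96/11, M_3 = 0.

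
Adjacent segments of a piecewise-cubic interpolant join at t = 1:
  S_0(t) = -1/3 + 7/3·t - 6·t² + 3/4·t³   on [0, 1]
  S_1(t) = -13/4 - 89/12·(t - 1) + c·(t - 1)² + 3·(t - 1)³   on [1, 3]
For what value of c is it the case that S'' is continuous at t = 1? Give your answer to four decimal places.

-3.7500

S_0''(t) = -12 + 9/2·t, so S_0''(1) = -15/2. On the right, S_1''(1) = 2c, so c = -15/4.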